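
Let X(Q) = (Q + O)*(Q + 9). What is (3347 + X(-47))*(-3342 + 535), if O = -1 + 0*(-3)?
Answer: -14514997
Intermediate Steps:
O = -1 (O = -1 + 0 = -1)
X(Q) = (-1 + Q)*(9 + Q) (X(Q) = (Q - 1)*(Q + 9) = (-1 + Q)*(9 + Q))
(3347 + X(-47))*(-3342 + 535) = (3347 + (-9 + (-47)**2 + 8*(-47)))*(-3342 + 535) = (3347 + (-9 + 2209 - 376))*(-2807) = (3347 + 1824)*(-2807) = 5171*(-2807) = -14514997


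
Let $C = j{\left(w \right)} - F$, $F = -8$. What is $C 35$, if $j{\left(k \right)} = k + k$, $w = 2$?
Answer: $420$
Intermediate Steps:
$j{\left(k \right)} = 2 k$
$C = 12$ ($C = 2 \cdot 2 - -8 = 4 + 8 = 12$)
$C 35 = 12 \cdot 35 = 420$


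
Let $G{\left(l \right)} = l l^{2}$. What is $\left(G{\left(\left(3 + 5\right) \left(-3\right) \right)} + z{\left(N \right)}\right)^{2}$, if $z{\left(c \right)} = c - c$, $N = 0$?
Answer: $191102976$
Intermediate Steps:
$z{\left(c \right)} = 0$
$G{\left(l \right)} = l^{3}$
$\left(G{\left(\left(3 + 5\right) \left(-3\right) \right)} + z{\left(N \right)}\right)^{2} = \left(\left(\left(3 + 5\right) \left(-3\right)\right)^{3} + 0\right)^{2} = \left(\left(8 \left(-3\right)\right)^{3} + 0\right)^{2} = \left(\left(-24\right)^{3} + 0\right)^{2} = \left(-13824 + 0\right)^{2} = \left(-13824\right)^{2} = 191102976$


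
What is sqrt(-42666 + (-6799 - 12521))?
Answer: I*sqrt(61986) ≈ 248.97*I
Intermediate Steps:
sqrt(-42666 + (-6799 - 12521)) = sqrt(-42666 - 19320) = sqrt(-61986) = I*sqrt(61986)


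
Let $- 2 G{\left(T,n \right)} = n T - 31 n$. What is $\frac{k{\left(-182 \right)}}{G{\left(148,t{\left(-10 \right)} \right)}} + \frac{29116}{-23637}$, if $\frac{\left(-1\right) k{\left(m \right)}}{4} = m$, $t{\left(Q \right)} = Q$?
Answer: $\frac{4484}{354555} \approx 0.012647$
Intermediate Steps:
$G{\left(T,n \right)} = \frac{31 n}{2} - \frac{T n}{2}$ ($G{\left(T,n \right)} = - \frac{n T - 31 n}{2} = - \frac{T n - 31 n}{2} = - \frac{- 31 n + T n}{2} = \frac{31 n}{2} - \frac{T n}{2}$)
$k{\left(m \right)} = - 4 m$
$\frac{k{\left(-182 \right)}}{G{\left(148,t{\left(-10 \right)} \right)}} + \frac{29116}{-23637} = \frac{\left(-4\right) \left(-182\right)}{\frac{1}{2} \left(-10\right) \left(31 - 148\right)} + \frac{29116}{-23637} = \frac{728}{\frac{1}{2} \left(-10\right) \left(31 - 148\right)} + 29116 \left(- \frac{1}{23637}\right) = \frac{728}{\frac{1}{2} \left(-10\right) \left(-117\right)} - \frac{29116}{23637} = \frac{728}{585} - \frac{29116}{23637} = 728 \cdot \frac{1}{585} - \frac{29116}{23637} = \frac{56}{45} - \frac{29116}{23637} = \frac{4484}{354555}$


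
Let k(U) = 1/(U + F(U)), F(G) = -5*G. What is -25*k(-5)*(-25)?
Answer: 125/4 ≈ 31.250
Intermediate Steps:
k(U) = -1/(4*U) (k(U) = 1/(U - 5*U) = 1/(-4*U) = -1/(4*U))
-25*k(-5)*(-25) = -(-25)/(4*(-5))*(-25) = -(-25)*(-1)/(4*5)*(-25) = -25*1/20*(-25) = -5/4*(-25) = 125/4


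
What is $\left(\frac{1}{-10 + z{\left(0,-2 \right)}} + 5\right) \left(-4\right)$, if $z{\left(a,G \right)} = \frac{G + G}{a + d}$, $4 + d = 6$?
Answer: $- \frac{59}{3} \approx -19.667$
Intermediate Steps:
$d = 2$ ($d = -4 + 6 = 2$)
$z{\left(a,G \right)} = \frac{2 G}{2 + a}$ ($z{\left(a,G \right)} = \frac{G + G}{a + 2} = \frac{2 G}{2 + a}$)
$\left(\frac{1}{-10 + z{\left(0,-2 \right)}} + 5\right) \left(-4\right) = \left(\frac{1}{-10 + 2 \left(-2\right) \frac{1}{2 + 0}} + 5\right) \left(-4\right) = \left(\frac{1}{-10 + 2 \left(-2\right) \frac{1}{2}} + 5\right) \left(-4\right) = \left(\frac{1}{-10 - 2} + 5\right) \left(-4\right) = \left(\frac{1}{-12} + 5\right) \left(-4\right) = \left(- \frac{1}{12} + 5\right) \left(-4\right) = \frac{59}{12} \left(-4\right) = - \frac{59}{3}$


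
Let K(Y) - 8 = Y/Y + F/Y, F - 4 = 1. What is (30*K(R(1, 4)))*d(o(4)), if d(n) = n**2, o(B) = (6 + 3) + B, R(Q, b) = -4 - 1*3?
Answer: 294060/7 ≈ 42009.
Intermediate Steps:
F = 5 (F = 4 + 1 = 5)
R(Q, b) = -7 (R(Q, b) = -4 - 3 = -7)
K(Y) = 9 + 5/Y (K(Y) = 8 + (Y/Y + 5/Y) = 8 + (1 + 5/Y) = 9 + 5/Y)
o(B) = 9 + B
(30*K(R(1, 4)))*d(o(4)) = (30*(9 + 5/(-7)))*(9 + 4)**2 = (30*(9 + 5*(-1/7)))*13**2 = (30*(9 - 5/7))*169 = (30*(58/7))*169 = (1740/7)*169 = 294060/7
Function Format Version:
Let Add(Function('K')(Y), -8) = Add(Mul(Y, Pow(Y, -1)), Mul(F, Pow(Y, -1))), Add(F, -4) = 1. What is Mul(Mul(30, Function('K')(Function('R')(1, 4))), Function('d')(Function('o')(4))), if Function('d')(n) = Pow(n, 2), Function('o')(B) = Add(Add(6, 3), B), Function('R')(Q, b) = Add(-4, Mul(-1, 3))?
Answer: Rational(294060, 7) ≈ 42009.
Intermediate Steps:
F = 5 (F = Add(4, 1) = 5)
Function('R')(Q, b) = -7 (Function('R')(Q, b) = Add(-4, -3) = -7)
Function('K')(Y) = Add(9, Mul(5, Pow(Y, -1))) (Function('K')(Y) = Add(8, Add(Mul(Y, Pow(Y, -1)), Mul(5, Pow(Y, -1)))) = Add(8, Add(1, Mul(5, Pow(Y, -1)))) = Add(9, Mul(5, Pow(Y, -1))))
Function('o')(B) = Add(9, B)
Mul(Mul(30, Function('K')(Function('R')(1, 4))), Function('d')(Function('o')(4))) = Mul(Mul(30, Add(9, Mul(5, Pow(-7, -1)))), Pow(Add(9, 4), 2)) = Mul(Mul(30, Add(9, Mul(5, Rational(-1, 7)))), Pow(13, 2)) = Mul(Mul(30, Add(9, Rational(-5, 7))), 169) = Mul(Mul(30, Rational(58, 7)), 169) = Mul(Rational(1740, 7), 169) = Rational(294060, 7)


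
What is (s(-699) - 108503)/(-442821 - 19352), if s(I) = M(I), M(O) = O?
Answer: 109202/462173 ≈ 0.23628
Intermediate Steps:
s(I) = I
(s(-699) - 108503)/(-442821 - 19352) = (-699 - 108503)/(-442821 - 19352) = -109202/(-462173) = -109202*(-1/462173) = 109202/462173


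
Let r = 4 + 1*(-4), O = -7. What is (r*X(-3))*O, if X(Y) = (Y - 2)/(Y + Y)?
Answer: 0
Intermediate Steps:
X(Y) = (-2 + Y)/(2*Y) (X(Y) = (-2 + Y)/((2*Y)) = (-2 + Y)*(1/(2*Y)) = (-2 + Y)/(2*Y))
r = 0 (r = 4 - 4 = 0)
(r*X(-3))*O = (0*((½)*(-2 - 3)/(-3)))*(-7) = (0*((½)*(-⅓)*(-5)))*(-7) = (0*(⅚))*(-7) = 0*(-7) = 0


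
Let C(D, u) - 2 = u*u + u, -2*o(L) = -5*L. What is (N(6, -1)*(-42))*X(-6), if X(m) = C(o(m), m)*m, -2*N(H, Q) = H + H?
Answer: -48384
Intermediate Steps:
N(H, Q) = -H (N(H, Q) = -(H + H)/2 = -H)
o(L) = 5*L/2 (o(L) = -(-5)*L/2 = 5*L/2)
C(D, u) = 2 + u + u² (C(D, u) = 2 + (u*u + u) = 2 + (u² + u) = 2 + (u + u²) = 2 + u + u²)
X(m) = m*(2 + m + m²) (X(m) = (2 + m + m²)*m = m*(2 + m + m²))
(N(6, -1)*(-42))*X(-6) = (-1*6*(-42))*(-6*(2 - 6 + (-6)²)) = (-6*(-42))*(-6*(2 - 6 + 36)) = 252*(-6*32) = 252*(-192) = -48384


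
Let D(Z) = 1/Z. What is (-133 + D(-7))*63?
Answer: -8388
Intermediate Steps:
(-133 + D(-7))*63 = (-133 + 1/(-7))*63 = (-133 - 1/7)*63 = -932/7*63 = -8388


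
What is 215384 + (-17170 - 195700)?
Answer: 2514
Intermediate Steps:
215384 + (-17170 - 195700) = 215384 - 212870 = 2514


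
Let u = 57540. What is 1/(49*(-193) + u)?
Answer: 1/48083 ≈ 2.0797e-5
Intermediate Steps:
1/(49*(-193) + u) = 1/(49*(-193) + 57540) = 1/(-9457 + 57540) = 1/48083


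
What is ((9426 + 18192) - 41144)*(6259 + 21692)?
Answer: -378065226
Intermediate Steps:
((9426 + 18192) - 41144)*(6259 + 21692) = (27618 - 41144)*27951 = -13526*27951 = -378065226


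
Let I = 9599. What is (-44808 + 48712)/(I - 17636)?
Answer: -3904/8037 ≈ -0.48575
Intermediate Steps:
(-44808 + 48712)/(I - 17636) = (-44808 + 48712)/(9599 - 17636) = 3904/(-8037) = 3904*(-1/8037) = -3904/8037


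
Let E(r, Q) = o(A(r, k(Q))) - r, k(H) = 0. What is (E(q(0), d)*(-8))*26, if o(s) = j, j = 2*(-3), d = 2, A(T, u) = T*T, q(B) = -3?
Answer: 624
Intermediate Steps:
A(T, u) = T**2
j = -6
o(s) = -6
E(r, Q) = -6 - r
(E(q(0), d)*(-8))*26 = ((-6 - 1*(-3))*(-8))*26 = ((-6 + 3)*(-8))*26 = -3*(-8)*26 = 24*26 = 624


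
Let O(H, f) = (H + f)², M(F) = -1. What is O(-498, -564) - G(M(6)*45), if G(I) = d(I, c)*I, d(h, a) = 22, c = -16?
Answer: 1128834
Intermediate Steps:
G(I) = 22*I
O(-498, -564) - G(M(6)*45) = (-498 - 564)² - 22*(-1*45) = (-1062)² - 22*(-45) = 1127844 - 1*(-990) = 1127844 + 990 = 1128834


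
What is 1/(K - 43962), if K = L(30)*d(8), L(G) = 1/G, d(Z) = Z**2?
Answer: -15/659398 ≈ -2.2748e-5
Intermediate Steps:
K = 32/15 (K = 8**2/30 = (1/30)*64 = 32/15 ≈ 2.1333)
1/(K - 43962) = 1/(32/15 - 43962) = 1/(-659398/15) = -15/659398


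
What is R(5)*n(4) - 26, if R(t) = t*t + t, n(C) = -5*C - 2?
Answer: -686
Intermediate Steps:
n(C) = -2 - 5*C
R(t) = t + t**2 (R(t) = t**2 + t = t + t**2)
R(5)*n(4) - 26 = (5*(1 + 5))*(-2 - 5*4) - 26 = (5*6)*(-2 - 20) - 26 = 30*(-22) - 26 = -660 - 26 = -686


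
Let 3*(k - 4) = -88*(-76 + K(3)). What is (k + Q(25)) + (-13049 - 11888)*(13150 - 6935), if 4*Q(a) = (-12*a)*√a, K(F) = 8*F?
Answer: -464946902/3 ≈ -1.5498e+8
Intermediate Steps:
Q(a) = -3*a^(3/2) (Q(a) = ((-12*a)*√a)/4 = (-12*a^(3/2))/4 = -3*a^(3/2))
k = 4588/3 (k = 4 + (-88*(-76 + 8*3))/3 = 4 + (-88*(-76 + 24))/3 = 4 + (-88*(-52))/3 = 4 + (⅓)*4576 = 4 + 4576/3 = 4588/3 ≈ 1529.3)
(k + Q(25)) + (-13049 - 11888)*(13150 - 6935) = (4588/3 - 3*25^(3/2)) + (-13049 - 11888)*(13150 - 6935) = (4588/3 - 3*125) - 24937*6215 = (4588/3 - 375) - 154983455 = 3463/3 - 154983455 = -464946902/3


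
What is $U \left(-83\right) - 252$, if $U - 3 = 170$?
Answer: $-14611$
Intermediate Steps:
$U = 173$ ($U = 3 + 170 = 173$)
$U \left(-83\right) - 252 = 173 \left(-83\right) - 252 = -14359 - 252 = -14611$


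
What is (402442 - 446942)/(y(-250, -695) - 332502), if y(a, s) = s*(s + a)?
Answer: -44500/324273 ≈ -0.13723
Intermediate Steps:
y(a, s) = s*(a + s)
(402442 - 446942)/(y(-250, -695) - 332502) = (402442 - 446942)/(-695*(-250 - 695) - 332502) = -44500/(-695*(-945) - 332502) = -44500/(656775 - 332502) = -44500/324273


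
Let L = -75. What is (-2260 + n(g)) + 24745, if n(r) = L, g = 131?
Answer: 22410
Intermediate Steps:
n(r) = -75
(-2260 + n(g)) + 24745 = (-2260 - 75) + 24745 = -2335 + 24745 = 22410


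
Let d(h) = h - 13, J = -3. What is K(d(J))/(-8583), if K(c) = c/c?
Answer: -1/8583 ≈ -0.00011651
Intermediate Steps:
d(h) = -13 + h
K(c) = 1
K(d(J))/(-8583) = 1/(-8583) = 1*(-1/8583) = -1/8583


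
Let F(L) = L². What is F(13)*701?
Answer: 118469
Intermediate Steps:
F(13)*701 = 13²*701 = 169*701 = 118469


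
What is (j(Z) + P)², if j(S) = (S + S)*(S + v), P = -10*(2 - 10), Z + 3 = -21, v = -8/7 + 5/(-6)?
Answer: 86266944/49 ≈ 1.7606e+6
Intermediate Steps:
v = -83/42 (v = -8*⅐ + 5*(-⅙) = -8/7 - ⅚ = -83/42 ≈ -1.9762)
Z = -24 (Z = -3 - 21 = -24)
P = 80 (P = -10*(-8) = 80)
j(S) = 2*S*(-83/42 + S) (j(S) = (S + S)*(S - 83/42) = (2*S)*(-83/42 + S) = 2*S*(-83/42 + S))
(j(Z) + P)² = ((1/21)*(-24)*(-83 + 42*(-24)) + 80)² = ((1/21)*(-24)*(-83 - 1008) + 80)² = ((1/21)*(-24)*(-1091) + 80)² = (8728/7 + 80)² = (9288/7)² = 86266944/49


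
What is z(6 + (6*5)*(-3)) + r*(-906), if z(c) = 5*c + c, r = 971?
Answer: -880230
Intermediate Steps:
z(c) = 6*c
z(6 + (6*5)*(-3)) + r*(-906) = 6*(6 + (6*5)*(-3)) + 971*(-906) = 6*(6 + 30*(-3)) - 879726 = 6*(6 - 90) - 879726 = 6*(-84) - 879726 = -504 - 879726 = -880230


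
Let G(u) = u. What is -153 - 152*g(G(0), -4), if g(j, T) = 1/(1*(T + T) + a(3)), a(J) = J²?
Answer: -305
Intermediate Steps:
g(j, T) = 1/(9 + 2*T) (g(j, T) = 1/(1*(T + T) + 3²) = 1/(1*(2*T) + 9) = 1/(2*T + 9) = 1/(9 + 2*T))
-153 - 152*g(G(0), -4) = -153 - 152/(9 + 2*(-4)) = -153 - 152/(9 - 8) = -153 - 152/1 = -153 - 152*1 = -153 - 152 = -305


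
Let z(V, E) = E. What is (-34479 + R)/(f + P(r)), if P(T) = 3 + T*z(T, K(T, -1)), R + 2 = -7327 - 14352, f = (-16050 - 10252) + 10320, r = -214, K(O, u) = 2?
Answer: 6240/1823 ≈ 3.4229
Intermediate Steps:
f = -15982 (f = -26302 + 10320 = -15982)
R = -21681 (R = -2 + (-7327 - 14352) = -2 - 21679 = -21681)
P(T) = 3 + 2*T (P(T) = 3 + T*2 = 3 + 2*T)
(-34479 + R)/(f + P(r)) = (-34479 - 21681)/(-15982 + (3 + 2*(-214))) = -56160/(-15982 + (3 - 428)) = -56160/(-15982 - 425) = -56160/(-16407) = -56160*(-1/16407) = 6240/1823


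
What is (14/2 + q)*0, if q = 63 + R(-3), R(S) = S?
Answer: 0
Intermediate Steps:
q = 60 (q = 63 - 3 = 60)
(14/2 + q)*0 = (14/2 + 60)*0 = (14*(½) + 60)*0 = (7 + 60)*0 = 67*0 = 0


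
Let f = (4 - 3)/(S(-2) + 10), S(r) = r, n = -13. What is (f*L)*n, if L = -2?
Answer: 13/4 ≈ 3.2500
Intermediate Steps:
f = ⅛ (f = (4 - 3)/(-2 + 10) = 1/8 = 1*(⅛) = ⅛ ≈ 0.12500)
(f*L)*n = ((⅛)*(-2))*(-13) = -¼*(-13) = 13/4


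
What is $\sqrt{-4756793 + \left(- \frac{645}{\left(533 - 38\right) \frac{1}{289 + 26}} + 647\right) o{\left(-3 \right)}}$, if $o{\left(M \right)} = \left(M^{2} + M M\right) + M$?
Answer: $\frac{i \sqrt{575142623}}{11} \approx 2180.2 i$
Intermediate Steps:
$o{\left(M \right)} = M + 2 M^{2}$ ($o{\left(M \right)} = \left(M^{2} + M^{2}\right) + M = 2 M^{2} + M = M + 2 M^{2}$)
$\sqrt{-4756793 + \left(- \frac{645}{\left(533 - 38\right) \frac{1}{289 + 26}} + 647\right) o{\left(-3 \right)}} = \sqrt{-4756793 + \left(- \frac{645}{\left(533 - 38\right) \frac{1}{289 + 26}} + 647\right) \left(- 3 \left(1 + 2 \left(-3\right)\right)\right)} = \sqrt{-4756793 + \left(- \frac{645}{495 \cdot \frac{1}{315}} + 647\right) \left(- 3 \left(1 - 6\right)\right)} = \sqrt{-4756793 + \left(- \frac{645}{495 \cdot \frac{1}{315}} + 647\right) \left(\left(-3\right) \left(-5\right)\right)} = \sqrt{-4756793 + \left(- \frac{645}{\frac{11}{7}} + 647\right) 15} = \sqrt{-4756793 + \left(\left(-645\right) \frac{7}{11} + 647\right) 15} = \sqrt{-4756793 + \left(- \frac{4515}{11} + 647\right) 15} = \sqrt{-4756793 + \frac{2602}{11} \cdot 15} = \sqrt{-4756793 + \frac{39030}{11}} = \sqrt{- \frac{52285693}{11}} = \frac{i \sqrt{575142623}}{11}$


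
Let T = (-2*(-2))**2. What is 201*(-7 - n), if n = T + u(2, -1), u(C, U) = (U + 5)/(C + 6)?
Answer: -9447/2 ≈ -4723.5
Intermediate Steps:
u(C, U) = (5 + U)/(6 + C)
T = 16 (T = 4**2 = 16)
n = 33/2 (n = 16 + (5 - 1)/(6 + 2) = 16 + 4/8 = 16 + (1/8)*4 = 16 + 1/2 = 33/2 ≈ 16.500)
201*(-7 - n) = 201*(-7 - 1*33/2) = 201*(-7 - 33/2) = 201*(-47/2) = -9447/2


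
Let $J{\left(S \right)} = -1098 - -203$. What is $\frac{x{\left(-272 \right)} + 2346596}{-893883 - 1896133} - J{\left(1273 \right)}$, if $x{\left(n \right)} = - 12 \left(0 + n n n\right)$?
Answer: $\frac{563308487}{697504} \approx 807.61$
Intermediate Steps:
$J{\left(S \right)} = -895$ ($J{\left(S \right)} = -1098 + 203 = -895$)
$x{\left(n \right)} = - 12 n^{3}$ ($x{\left(n \right)} = - 12 \left(0 + n^{2} n\right) = - 12 \left(0 + n^{3}\right) = - 12 n^{3}$)
$\frac{x{\left(-272 \right)} + 2346596}{-893883 - 1896133} - J{\left(1273 \right)} = \frac{- 12 \left(-272\right)^{3} + 2346596}{-893883 - 1896133} - -895 = \frac{\left(-12\right) \left(-20123648\right) + 2346596}{-2790016} + 895 = \left(241483776 + 2346596\right) \left(- \frac{1}{2790016}\right) + 895 = 243830372 \left(- \frac{1}{2790016}\right) + 895 = - \frac{60957593}{697504} + 895 = \frac{563308487}{697504}$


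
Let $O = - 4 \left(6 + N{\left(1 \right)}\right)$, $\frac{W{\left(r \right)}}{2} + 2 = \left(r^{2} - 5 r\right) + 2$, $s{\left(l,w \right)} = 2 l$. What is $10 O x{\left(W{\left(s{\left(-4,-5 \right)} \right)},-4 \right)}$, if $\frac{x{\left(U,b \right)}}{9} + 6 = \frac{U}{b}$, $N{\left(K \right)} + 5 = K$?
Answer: $41760$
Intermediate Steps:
$N{\left(K \right)} = -5 + K$
$W{\left(r \right)} = - 10 r + 2 r^{2}$ ($W{\left(r \right)} = -4 + 2 \left(\left(r^{2} - 5 r\right) + 2\right) = -4 + 2 \left(2 + r^{2} - 5 r\right) = -4 + \left(4 - 10 r + 2 r^{2}\right) = - 10 r + 2 r^{2}$)
$x{\left(U,b \right)} = -54 + \frac{9 U}{b}$ ($x{\left(U,b \right)} = -54 + 9 \frac{U}{b} = -54 + \frac{9 U}{b}$)
$O = -8$ ($O = - 4 \left(6 + \left(-5 + 1\right)\right) = - 4 \left(6 - 4\right) = \left(-4\right) 2 = -8$)
$10 O x{\left(W{\left(s{\left(-4,-5 \right)} \right)},-4 \right)} = 10 \left(-8\right) \left(-54 + \frac{9 \cdot 2 \cdot 2 \left(-4\right) \left(-5 + 2 \left(-4\right)\right)}{-4}\right) = - 80 \left(-54 + 9 \cdot 2 \left(-8\right) \left(-5 - 8\right) \left(- \frac{1}{4}\right)\right) = - 80 \left(-54 + 9 \cdot 2 \left(-8\right) \left(-13\right) \left(- \frac{1}{4}\right)\right) = - 80 \left(-54 + 9 \cdot 208 \left(- \frac{1}{4}\right)\right) = - 80 \left(-54 - 468\right) = \left(-80\right) \left(-522\right) = 41760$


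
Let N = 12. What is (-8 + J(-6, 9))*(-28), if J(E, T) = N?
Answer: -112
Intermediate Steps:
J(E, T) = 12
(-8 + J(-6, 9))*(-28) = (-8 + 12)*(-28) = 4*(-28) = -112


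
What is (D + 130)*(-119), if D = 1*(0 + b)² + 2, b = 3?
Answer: -16779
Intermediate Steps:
D = 11 (D = 1*(0 + 3)² + 2 = 1*3² + 2 = 1*9 + 2 = 9 + 2 = 11)
(D + 130)*(-119) = (11 + 130)*(-119) = 141*(-119) = -16779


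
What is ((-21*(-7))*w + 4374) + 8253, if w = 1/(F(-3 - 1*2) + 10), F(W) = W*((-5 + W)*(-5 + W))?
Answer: 126267/10 ≈ 12627.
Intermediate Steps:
F(W) = W*(-5 + W)²
w = -1/490 (w = 1/((-3 - 1*2)*(-5 + (-3 - 1*2))² + 10) = 1/((-3 - 2)*(-5 + (-3 - 2))² + 10) = 1/(-5*(-5 - 5)² + 10) = 1/(-5*(-10)² + 10) = 1/(-5*100 + 10) = 1/(-500 + 10) = 1/(-490) = -1/490 ≈ -0.0020408)
((-21*(-7))*w + 4374) + 8253 = (-21*(-7)*(-1/490) + 4374) + 8253 = (147*(-1/490) + 4374) + 8253 = (-3/10 + 4374) + 8253 = 43737/10 + 8253 = 126267/10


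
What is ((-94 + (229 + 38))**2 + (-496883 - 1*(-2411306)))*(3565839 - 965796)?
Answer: 5055398807136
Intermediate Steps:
((-94 + (229 + 38))**2 + (-496883 - 1*(-2411306)))*(3565839 - 965796) = ((-94 + 267)**2 + (-496883 + 2411306))*2600043 = (173**2 + 1914423)*2600043 = (29929 + 1914423)*2600043 = 1944352*2600043 = 5055398807136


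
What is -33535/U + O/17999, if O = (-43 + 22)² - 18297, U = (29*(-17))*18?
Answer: 445142321/159723126 ≈ 2.7870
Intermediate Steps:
U = -8874 (U = -493*18 = -8874)
O = -17856 (O = (-21)² - 18297 = 441 - 18297 = -17856)
-33535/U + O/17999 = -33535/(-8874) - 17856/17999 = -33535*(-1/8874) - 17856*1/17999 = 33535/8874 - 17856/17999 = 445142321/159723126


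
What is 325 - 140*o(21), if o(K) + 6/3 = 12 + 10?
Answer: -2475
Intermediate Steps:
o(K) = 20 (o(K) = -2 + (12 + 10) = -2 + 22 = 20)
325 - 140*o(21) = 325 - 140*20 = 325 - 2800 = -2475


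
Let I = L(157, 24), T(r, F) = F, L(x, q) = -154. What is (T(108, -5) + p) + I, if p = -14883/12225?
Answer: -652886/4075 ≈ -160.22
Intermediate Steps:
p = -4961/4075 (p = -14883*1/12225 = -4961/4075 ≈ -1.2174)
I = -154
(T(108, -5) + p) + I = (-5 - 4961/4075) - 154 = -25336/4075 - 154 = -652886/4075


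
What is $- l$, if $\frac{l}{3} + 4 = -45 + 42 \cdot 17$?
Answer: $-1995$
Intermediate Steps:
$l = 1995$ ($l = -12 + 3 \left(-45 + 42 \cdot 17\right) = -12 + 3 \left(-45 + 714\right) = -12 + 3 \cdot 669 = -12 + 2007 = 1995$)
$- l = \left(-1\right) 1995 = -1995$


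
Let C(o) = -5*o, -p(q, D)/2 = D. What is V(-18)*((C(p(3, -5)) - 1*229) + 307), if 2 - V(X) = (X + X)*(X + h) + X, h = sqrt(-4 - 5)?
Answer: -17584 + 3024*I ≈ -17584.0 + 3024.0*I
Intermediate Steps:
p(q, D) = -2*D
h = 3*I (h = sqrt(-9) = 3*I ≈ 3.0*I)
V(X) = 2 - X - 2*X*(X + 3*I) (V(X) = 2 - ((X + X)*(X + 3*I) + X) = 2 - ((2*X)*(X + 3*I) + X) = 2 - (2*X*(X + 3*I) + X) = 2 - (X + 2*X*(X + 3*I)) = 2 + (-X - 2*X*(X + 3*I)) = 2 - X - 2*X*(X + 3*I))
V(-18)*((C(p(3, -5)) - 1*229) + 307) = (2 - 1*(-18) - 2*(-18)**2 - 6*I*(-18))*((-(-10)*(-5) - 1*229) + 307) = (2 + 18 - 2*324 + 108*I)*((-5*10 - 229) + 307) = (2 + 18 - 648 + 108*I)*((-50 - 229) + 307) = (-628 + 108*I)*(-279 + 307) = (-628 + 108*I)*28 = -17584 + 3024*I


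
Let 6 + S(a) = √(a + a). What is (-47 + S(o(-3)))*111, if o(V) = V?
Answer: -5883 + 111*I*√6 ≈ -5883.0 + 271.89*I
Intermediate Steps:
S(a) = -6 + √2*√a (S(a) = -6 + √(a + a) = -6 + √(2*a) = -6 + √2*√a)
(-47 + S(o(-3)))*111 = (-47 + (-6 + √2*√(-3)))*111 = (-47 + (-6 + √2*(I*√3)))*111 = (-47 + (-6 + I*√6))*111 = (-53 + I*√6)*111 = -5883 + 111*I*√6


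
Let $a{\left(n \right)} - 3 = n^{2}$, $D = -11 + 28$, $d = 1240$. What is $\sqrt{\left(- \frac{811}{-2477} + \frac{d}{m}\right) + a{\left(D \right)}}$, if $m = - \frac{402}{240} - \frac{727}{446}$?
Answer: $\frac{i \sqrt{459769522917885}}{2355627} \approx 9.1026 i$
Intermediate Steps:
$m = - \frac{29481}{8920}$ ($m = \left(-402\right) \frac{1}{240} - \frac{727}{446} = - \frac{67}{40} - \frac{727}{446} = - \frac{29481}{8920} \approx -3.305$)
$D = 17$
$a{\left(n \right)} = 3 + n^{2}$
$\sqrt{\left(- \frac{811}{-2477} + \frac{d}{m}\right) + a{\left(D \right)}} = \sqrt{\left(- \frac{811}{-2477} + \frac{1240}{- \frac{29481}{8920}}\right) + \left(3 + 17^{2}\right)} = \sqrt{\left(\left(-811\right) \left(- \frac{1}{2477}\right) + 1240 \left(- \frac{8920}{29481}\right)\right) + \left(3 + 289\right)} = \sqrt{\left(\frac{811}{2477} - \frac{356800}{951}\right) + 292} = \sqrt{- \frac{883022339}{2355627} + 292} = \sqrt{- \frac{195179255}{2355627}} = \frac{i \sqrt{459769522917885}}{2355627}$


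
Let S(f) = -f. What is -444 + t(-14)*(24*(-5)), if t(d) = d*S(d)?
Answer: 23076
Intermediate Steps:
t(d) = -d**2 (t(d) = d*(-d) = -d**2)
-444 + t(-14)*(24*(-5)) = -444 + (-1*(-14)**2)*(24*(-5)) = -444 - 1*196*(-120) = -444 - 196*(-120) = -444 + 23520 = 23076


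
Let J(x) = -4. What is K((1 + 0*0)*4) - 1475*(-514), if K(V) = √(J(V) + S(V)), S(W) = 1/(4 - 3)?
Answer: 758150 + I*√3 ≈ 7.5815e+5 + 1.732*I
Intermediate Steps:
S(W) = 1 (S(W) = 1/1 = 1)
K(V) = I*√3 (K(V) = √(-4 + 1) = √(-3) = I*√3)
K((1 + 0*0)*4) - 1475*(-514) = I*√3 - 1475*(-514) = I*√3 + 758150 = 758150 + I*√3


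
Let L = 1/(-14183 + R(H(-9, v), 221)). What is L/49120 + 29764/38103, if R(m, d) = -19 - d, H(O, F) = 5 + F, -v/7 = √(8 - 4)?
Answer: 21086536730537/26994366029280 ≈ 0.78115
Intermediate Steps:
v = -14 (v = -7*√(8 - 4) = -7*√4 = -7*2 = -14)
L = -1/14423 (L = 1/(-14183 + (-19 - 1*221)) = 1/(-14183 + (-19 - 221)) = 1/(-14183 - 240) = 1/(-14423) = -1/14423 ≈ -6.9334e-5)
L/49120 + 29764/38103 = -1/14423/49120 + 29764/38103 = -1/14423*1/49120 + 29764*(1/38103) = -1/708457760 + 29764/38103 = 21086536730537/26994366029280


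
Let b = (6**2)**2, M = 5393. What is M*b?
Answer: 6989328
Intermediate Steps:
b = 1296 (b = 36**2 = 1296)
M*b = 5393*1296 = 6989328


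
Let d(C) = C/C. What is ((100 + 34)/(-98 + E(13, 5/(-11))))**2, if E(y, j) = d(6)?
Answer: 17956/9409 ≈ 1.9084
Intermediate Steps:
d(C) = 1
E(y, j) = 1
((100 + 34)/(-98 + E(13, 5/(-11))))**2 = ((100 + 34)/(-98 + 1))**2 = (134/(-97))**2 = (134*(-1/97))**2 = (-134/97)**2 = 17956/9409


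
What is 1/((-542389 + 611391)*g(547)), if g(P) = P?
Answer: 1/37744094 ≈ 2.6494e-8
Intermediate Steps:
1/((-542389 + 611391)*g(547)) = 1/((-542389 + 611391)*547) = (1/547)/69002 = (1/69002)*(1/547) = 1/37744094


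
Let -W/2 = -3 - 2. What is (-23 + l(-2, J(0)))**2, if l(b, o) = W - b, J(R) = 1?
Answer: 121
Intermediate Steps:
W = 10 (W = -2*(-3 - 2) = -2*(-5) = 10)
l(b, o) = 10 - b
(-23 + l(-2, J(0)))**2 = (-23 + (10 - 1*(-2)))**2 = (-23 + (10 + 2))**2 = (-23 + 12)**2 = (-11)**2 = 121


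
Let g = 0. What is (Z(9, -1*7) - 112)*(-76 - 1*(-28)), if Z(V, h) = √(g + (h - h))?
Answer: 5376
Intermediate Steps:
Z(V, h) = 0 (Z(V, h) = √(0 + (h - h)) = √(0 + 0) = √0 = 0)
(Z(9, -1*7) - 112)*(-76 - 1*(-28)) = (0 - 112)*(-76 - 1*(-28)) = -112*(-76 + 28) = -112*(-48) = 5376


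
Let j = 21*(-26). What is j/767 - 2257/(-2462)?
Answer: 29759/145258 ≈ 0.20487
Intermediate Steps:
j = -546
j/767 - 2257/(-2462) = -546/767 - 2257/(-2462) = -546*1/767 - 2257*(-1/2462) = -42/59 + 2257/2462 = 29759/145258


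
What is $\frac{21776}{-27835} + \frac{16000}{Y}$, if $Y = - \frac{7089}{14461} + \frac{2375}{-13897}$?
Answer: $- \frac{22376112616474352}{924544451795} \approx -24202.0$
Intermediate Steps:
$Y = - \frac{132860708}{200964517}$ ($Y = \left(-7089\right) \frac{1}{14461} + 2375 \left(- \frac{1}{13897}\right) = - \frac{7089}{14461} - \frac{2375}{13897} = - \frac{132860708}{200964517} \approx -0.66112$)
$\frac{21776}{-27835} + \frac{16000}{Y} = \frac{21776}{-27835} + \frac{16000}{- \frac{132860708}{200964517}} = 21776 \left(- \frac{1}{27835}\right) + 16000 \left(- \frac{200964517}{132860708}\right) = - \frac{21776}{27835} - \frac{803858068000}{33215177} = - \frac{22376112616474352}{924544451795}$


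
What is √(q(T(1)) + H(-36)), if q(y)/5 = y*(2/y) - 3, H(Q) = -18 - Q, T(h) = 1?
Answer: √13 ≈ 3.6056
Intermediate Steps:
q(y) = -5 (q(y) = 5*(y*(2/y) - 3) = 5*(2 - 3) = 5*(-1) = -5)
√(q(T(1)) + H(-36)) = √(-5 + (-18 - 1*(-36))) = √(-5 + (-18 + 36)) = √(-5 + 18) = √13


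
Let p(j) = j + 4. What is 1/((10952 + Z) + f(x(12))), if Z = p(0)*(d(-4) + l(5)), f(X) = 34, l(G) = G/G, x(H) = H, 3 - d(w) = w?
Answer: 1/11018 ≈ 9.0761e-5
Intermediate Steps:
p(j) = 4 + j
d(w) = 3 - w
l(G) = 1
Z = 32 (Z = (4 + 0)*((3 - 1*(-4)) + 1) = 4*((3 + 4) + 1) = 4*(7 + 1) = 4*8 = 32)
1/((10952 + Z) + f(x(12))) = 1/((10952 + 32) + 34) = 1/(10984 + 34) = 1/11018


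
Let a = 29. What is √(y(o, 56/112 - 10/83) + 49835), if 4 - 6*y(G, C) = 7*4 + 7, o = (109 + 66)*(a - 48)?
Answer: √1793874/6 ≈ 223.23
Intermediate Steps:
o = -3325 (o = (109 + 66)*(29 - 48) = 175*(-19) = -3325)
y(G, C) = -31/6 (y(G, C) = ⅔ - (7*4 + 7)/6 = ⅔ - (28 + 7)/6 = ⅔ - ⅙*35 = ⅔ - 35/6 = -31/6)
√(y(o, 56/112 - 10/83) + 49835) = √(-31/6 + 49835) = √(298979/6) = √1793874/6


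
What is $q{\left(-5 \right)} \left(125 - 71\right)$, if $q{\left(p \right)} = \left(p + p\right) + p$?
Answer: $-810$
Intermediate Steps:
$q{\left(p \right)} = 3 p$ ($q{\left(p \right)} = 2 p + p = 3 p$)
$q{\left(-5 \right)} \left(125 - 71\right) = 3 \left(-5\right) \left(125 - 71\right) = \left(-15\right) 54 = -810$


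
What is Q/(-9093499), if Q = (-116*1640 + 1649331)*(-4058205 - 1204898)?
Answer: 7679346219373/9093499 ≈ 8.4449e+5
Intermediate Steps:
Q = -7679346219373 (Q = (-190240 + 1649331)*(-5263103) = 1459091*(-5263103) = -7679346219373)
Q/(-9093499) = -7679346219373/(-9093499) = -7679346219373*(-1/9093499) = 7679346219373/9093499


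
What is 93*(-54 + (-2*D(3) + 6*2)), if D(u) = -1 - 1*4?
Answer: -2976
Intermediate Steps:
D(u) = -5 (D(u) = -1 - 4 = -5)
93*(-54 + (-2*D(3) + 6*2)) = 93*(-54 + (-2*(-5) + 6*2)) = 93*(-54 + (10 + 12)) = 93*(-54 + 22) = 93*(-32) = -2976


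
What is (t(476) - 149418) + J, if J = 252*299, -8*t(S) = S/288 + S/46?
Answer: -981299233/13248 ≈ -74072.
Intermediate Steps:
t(S) = -167*S/52992 (t(S) = -(S/288 + S/46)/8 = -167*S/52992)
J = 75348
(t(476) - 149418) + J = (-167/52992*476 - 149418) + 75348 = (-19873/13248 - 149418) + 75348 = -1979509537/13248 + 75348 = -981299233/13248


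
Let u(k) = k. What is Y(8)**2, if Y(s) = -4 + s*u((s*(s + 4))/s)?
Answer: 8464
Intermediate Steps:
Y(s) = -4 + s*(4 + s) (Y(s) = -4 + s*((s*(s + 4))/s) = -4 + s*((s*(4 + s))/s) = -4 + s*(4 + s))
Y(8)**2 = (-4 + 8*(4 + 8))**2 = (-4 + 8*12)**2 = (-4 + 96)**2 = 92**2 = 8464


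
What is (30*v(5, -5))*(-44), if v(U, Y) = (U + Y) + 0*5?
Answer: 0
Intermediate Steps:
v(U, Y) = U + Y (v(U, Y) = (U + Y) + 0 = U + Y)
(30*v(5, -5))*(-44) = (30*(5 - 5))*(-44) = (30*0)*(-44) = 0*(-44) = 0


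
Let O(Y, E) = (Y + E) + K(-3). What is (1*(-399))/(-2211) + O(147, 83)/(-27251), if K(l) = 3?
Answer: 3452662/20083987 ≈ 0.17191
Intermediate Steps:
O(Y, E) = 3 + E + Y (O(Y, E) = (Y + E) + 3 = (E + Y) + 3 = 3 + E + Y)
(1*(-399))/(-2211) + O(147, 83)/(-27251) = (1*(-399))/(-2211) + (3 + 83 + 147)/(-27251) = -399*(-1/2211) + 233*(-1/27251) = 133/737 - 233/27251 = 3452662/20083987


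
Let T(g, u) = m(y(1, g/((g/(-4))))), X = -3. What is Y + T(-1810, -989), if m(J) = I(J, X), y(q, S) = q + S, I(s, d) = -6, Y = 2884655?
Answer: 2884649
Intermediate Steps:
y(q, S) = S + q
m(J) = -6
T(g, u) = -6
Y + T(-1810, -989) = 2884655 - 6 = 2884649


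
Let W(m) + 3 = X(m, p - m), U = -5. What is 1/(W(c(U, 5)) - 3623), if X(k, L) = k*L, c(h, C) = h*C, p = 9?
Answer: -1/4476 ≈ -0.00022341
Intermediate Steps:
c(h, C) = C*h
X(k, L) = L*k
W(m) = -3 + m*(9 - m) (W(m) = -3 + (9 - m)*m = -3 + m*(9 - m))
1/(W(c(U, 5)) - 3623) = 1/((-3 - 5*(-5)*(-9 + 5*(-5))) - 3623) = 1/((-3 - 1*(-25)*(-9 - 25)) - 3623) = 1/((-3 - 1*(-25)*(-34)) - 3623) = 1/((-3 - 850) - 3623) = 1/(-853 - 3623) = 1/(-4476) = -1/4476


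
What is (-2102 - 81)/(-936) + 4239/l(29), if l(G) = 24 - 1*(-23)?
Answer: 4070305/43992 ≈ 92.524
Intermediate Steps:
l(G) = 47 (l(G) = 24 + 23 = 47)
(-2102 - 81)/(-936) + 4239/l(29) = (-2102 - 81)/(-936) + 4239/47 = -2183*(-1/936) + 4239*(1/47) = 2183/936 + 4239/47 = 4070305/43992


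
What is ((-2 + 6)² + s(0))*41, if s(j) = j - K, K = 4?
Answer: 492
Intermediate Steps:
s(j) = -4 + j (s(j) = j - 1*4 = j - 4 = -4 + j)
((-2 + 6)² + s(0))*41 = ((-2 + 6)² + (-4 + 0))*41 = (4² - 4)*41 = (16 - 4)*41 = 12*41 = 492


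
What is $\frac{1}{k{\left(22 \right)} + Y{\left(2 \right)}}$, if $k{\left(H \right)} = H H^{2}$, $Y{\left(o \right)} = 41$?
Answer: $\frac{1}{10689} \approx 9.3554 \cdot 10^{-5}$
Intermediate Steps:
$k{\left(H \right)} = H^{3}$
$\frac{1}{k{\left(22 \right)} + Y{\left(2 \right)}} = \frac{1}{22^{3} + 41} = \frac{1}{10648 + 41} = \frac{1}{10689}$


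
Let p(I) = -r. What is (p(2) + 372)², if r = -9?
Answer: 145161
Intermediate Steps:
p(I) = 9 (p(I) = -1*(-9) = 9)
(p(2) + 372)² = (9 + 372)² = 381² = 145161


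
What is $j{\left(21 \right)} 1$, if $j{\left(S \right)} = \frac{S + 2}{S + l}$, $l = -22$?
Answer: $-23$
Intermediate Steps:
$j{\left(S \right)} = \frac{2 + S}{-22 + S}$ ($j{\left(S \right)} = \frac{S + 2}{S - 22} = \frac{2 + S}{-22 + S}$)
$j{\left(21 \right)} 1 = \frac{2 + 21}{-22 + 21} \cdot 1 = \frac{1}{-1} \cdot 23 \cdot 1 = \left(-1\right) 23 \cdot 1 = \left(-23\right) 1 = -23$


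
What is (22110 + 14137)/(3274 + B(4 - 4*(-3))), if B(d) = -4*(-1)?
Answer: 36247/3278 ≈ 11.058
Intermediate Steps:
B(d) = 4
(22110 + 14137)/(3274 + B(4 - 4*(-3))) = (22110 + 14137)/(3274 + 4) = 36247/3278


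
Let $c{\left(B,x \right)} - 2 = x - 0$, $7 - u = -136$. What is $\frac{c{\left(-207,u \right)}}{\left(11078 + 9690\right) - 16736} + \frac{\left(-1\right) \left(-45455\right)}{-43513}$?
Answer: $- \frac{176965175}{175444416} \approx -1.0087$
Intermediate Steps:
$u = 143$ ($u = 7 - -136 = 7 + 136 = 143$)
$c{\left(B,x \right)} = 2 + x$ ($c{\left(B,x \right)} = 2 + \left(x - 0\right) = 2 + \left(x + 0\right) = 2 + x$)
$\frac{c{\left(-207,u \right)}}{\left(11078 + 9690\right) - 16736} + \frac{\left(-1\right) \left(-45455\right)}{-43513} = \frac{2 + 143}{\left(11078 + 9690\right) - 16736} + \frac{\left(-1\right) \left(-45455\right)}{-43513} = \frac{145}{20768 - 16736} + 45455 \left(- \frac{1}{43513}\right) = \frac{145}{4032} - \frac{45455}{43513} = - \frac{176965175}{175444416}$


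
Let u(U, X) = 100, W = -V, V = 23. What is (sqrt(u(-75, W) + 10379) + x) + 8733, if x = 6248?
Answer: 14981 + sqrt(10479) ≈ 15083.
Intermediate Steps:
W = -23 (W = -1*23 = -23)
(sqrt(u(-75, W) + 10379) + x) + 8733 = (sqrt(100 + 10379) + 6248) + 8733 = (sqrt(10479) + 6248) + 8733 = (6248 + sqrt(10479)) + 8733 = 14981 + sqrt(10479)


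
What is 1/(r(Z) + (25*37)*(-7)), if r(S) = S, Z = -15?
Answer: -1/6490 ≈ -0.00015408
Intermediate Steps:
1/(r(Z) + (25*37)*(-7)) = 1/(-15 + (25*37)*(-7)) = 1/(-15 + 925*(-7)) = 1/(-15 - 6475) = 1/(-6490) = -1/6490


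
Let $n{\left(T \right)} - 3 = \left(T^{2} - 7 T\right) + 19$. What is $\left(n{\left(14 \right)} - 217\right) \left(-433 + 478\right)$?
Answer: $-4365$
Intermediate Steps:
$n{\left(T \right)} = 22 + T^{2} - 7 T$ ($n{\left(T \right)} = 3 + \left(\left(T^{2} - 7 T\right) + 19\right) = 3 + \left(19 + T^{2} - 7 T\right) = 22 + T^{2} - 7 T$)
$\left(n{\left(14 \right)} - 217\right) \left(-433 + 478\right) = \left(\left(22 + 14^{2} - 98\right) - 217\right) \left(-433 + 478\right) = \left(\left(22 + 196 - 98\right) - 217\right) 45 = \left(120 - 217\right) 45 = \left(-97\right) 45 = -4365$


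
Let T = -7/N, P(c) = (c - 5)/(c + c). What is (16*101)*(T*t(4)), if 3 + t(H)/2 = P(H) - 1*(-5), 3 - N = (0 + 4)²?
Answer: 42420/13 ≈ 3263.1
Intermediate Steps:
N = -13 (N = 3 - (0 + 4)² = 3 - 1*4² = 3 - 1*16 = 3 - 16 = -13)
P(c) = (-5 + c)/(2*c) (P(c) = (-5 + c)/((2*c)) = (-5 + c)*(1/(2*c)) = (-5 + c)/(2*c))
T = 7/13 (T = -7/(-13) = -7*(-1/13) = 7/13 ≈ 0.53846)
t(H) = 4 + (-5 + H)/H (t(H) = -6 + 2*((-5 + H)/(2*H) - 1*(-5)) = -6 + 2*((-5 + H)/(2*H) + 5) = -6 + 2*(5 + (-5 + H)/(2*H)) = -6 + (10 + (-5 + H)/H) = 4 + (-5 + H)/H)
(16*101)*(T*t(4)) = (16*101)*(7*(5 - 5/4)/13) = 1616*(7*(5 - 5*¼)/13) = 1616*(7*(5 - 5/4)/13) = 1616*((7/13)*(15/4)) = 1616*(105/52) = 42420/13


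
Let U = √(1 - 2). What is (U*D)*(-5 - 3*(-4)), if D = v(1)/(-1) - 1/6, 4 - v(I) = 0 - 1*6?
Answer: -427*I/6 ≈ -71.167*I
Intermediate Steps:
U = I (U = √(-1) = I ≈ 1.0*I)
v(I) = 10 (v(I) = 4 - (0 - 1*6) = 4 - (0 - 6) = 4 - 1*(-6) = 4 + 6 = 10)
D = -61/6 (D = 10/(-1) - 1/6 = 10*(-1) - 1*⅙ = -10 - ⅙ = -61/6 ≈ -10.167)
(U*D)*(-5 - 3*(-4)) = (I*(-61/6))*(-5 - 3*(-4)) = (-61*I/6)*(-5 + 12) = -61*I/6*7 = -427*I/6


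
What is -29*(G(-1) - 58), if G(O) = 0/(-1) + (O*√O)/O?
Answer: 1682 - 29*I ≈ 1682.0 - 29.0*I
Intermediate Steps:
G(O) = √O (G(O) = 0*(-1) + O^(3/2)/O = 0 + √O = √O)
-29*(G(-1) - 58) = -29*(√(-1) - 58) = -29*(I - 58) = -29*(-58 + I) = 1682 - 29*I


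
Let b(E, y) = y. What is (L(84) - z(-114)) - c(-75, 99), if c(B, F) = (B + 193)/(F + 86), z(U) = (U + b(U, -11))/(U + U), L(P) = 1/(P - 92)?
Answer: -110603/84360 ≈ -1.3111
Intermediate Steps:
L(P) = 1/(-92 + P)
z(U) = (-11 + U)/(2*U) (z(U) = (U - 11)/(U + U) = (-11 + U)/((2*U)) = (-11 + U)*(1/(2*U)) = (-11 + U)/(2*U))
c(B, F) = (193 + B)/(86 + F)
(L(84) - z(-114)) - c(-75, 99) = (1/(-92 + 84) - (-11 - 114)/(2*(-114))) - (193 - 75)/(86 + 99) = (1/(-8) - (-1)*(-125)/(2*114)) - 118/185 = (-1/8 - 1*125/228) - 118/185 = (-1/8 - 125/228) - 1*118/185 = -307/456 - 118/185 = -110603/84360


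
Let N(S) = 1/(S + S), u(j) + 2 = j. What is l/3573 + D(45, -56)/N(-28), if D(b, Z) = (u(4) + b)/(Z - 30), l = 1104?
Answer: 1583180/51213 ≈ 30.914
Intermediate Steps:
u(j) = -2 + j
N(S) = 1/(2*S)
D(b, Z) = (2 + b)/(-30 + Z) (D(b, Z) = ((-2 + 4) + b)/(Z - 30) = (2 + b)/(-30 + Z))
l/3573 + D(45, -56)/N(-28) = 1104/3573 + ((2 + 45)/(-30 - 56))/(((½)/(-28))) = 1104*(1/3573) + (47/(-86))/(((½)*(-1/28))) = 368/1191 + (-1/86*47)/(-1/56) = 368/1191 - 47/86*(-56) = 368/1191 + 1316/43 = 1583180/51213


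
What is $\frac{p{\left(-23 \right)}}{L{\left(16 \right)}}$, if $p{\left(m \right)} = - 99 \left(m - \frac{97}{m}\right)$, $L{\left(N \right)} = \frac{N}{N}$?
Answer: $\frac{42768}{23} \approx 1859.5$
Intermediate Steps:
$L{\left(N \right)} = 1$
$p{\left(m \right)} = - 99 m + \frac{9603}{m}$
$\frac{p{\left(-23 \right)}}{L{\left(16 \right)}} = \frac{\left(-99\right) \left(-23\right) + \frac{9603}{-23}}{1} = \left(2277 + 9603 \left(- \frac{1}{23}\right)\right) 1 = \left(2277 - \frac{9603}{23}\right) 1 = \frac{42768}{23} \cdot 1 = \frac{42768}{23}$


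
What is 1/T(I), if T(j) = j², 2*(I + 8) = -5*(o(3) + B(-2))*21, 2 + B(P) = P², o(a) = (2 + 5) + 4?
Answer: 4/1907161 ≈ 2.0974e-6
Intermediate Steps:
o(a) = 11 (o(a) = 7 + 4 = 11)
B(P) = -2 + P²
I = -1381/2 (I = -8 + (-5*(11 + (-2 + (-2)²))*21)/2 = -8 + (-5*(11 + (-2 + 4))*21)/2 = -8 + (-5*(11 + 2)*21)/2 = -8 + (-5*13*21)/2 = -8 + (-65*21)/2 = -8 + (½)*(-1365) = -8 - 1365/2 = -1381/2 ≈ -690.50)
1/T(I) = 1/((-1381/2)²) = 1/(1907161/4) = 4/1907161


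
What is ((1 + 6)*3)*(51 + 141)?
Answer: 4032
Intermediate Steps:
((1 + 6)*3)*(51 + 141) = (7*3)*192 = 21*192 = 4032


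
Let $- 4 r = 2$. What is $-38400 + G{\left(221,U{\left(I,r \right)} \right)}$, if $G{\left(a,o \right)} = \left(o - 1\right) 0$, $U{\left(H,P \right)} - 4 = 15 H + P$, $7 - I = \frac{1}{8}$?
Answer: $-38400$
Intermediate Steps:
$r = - \frac{1}{2}$ ($r = \left(- \frac{1}{4}\right) 2 = - \frac{1}{2} \approx -0.5$)
$I = \frac{55}{8}$ ($I = 7 - \frac{1}{8} = \frac{55}{8} \approx 6.875$)
$U{\left(H,P \right)} = 4 + P + 15 H$ ($U{\left(H,P \right)} = 4 + \left(15 H + P\right) = 4 + \left(P + 15 H\right) = 4 + P + 15 H$)
$G{\left(a,o \right)} = 0$ ($G{\left(a,o \right)} = \left(-1 + o\right) 0 = 0$)
$-38400 + G{\left(221,U{\left(I,r \right)} \right)} = -38400 + 0 = -38400$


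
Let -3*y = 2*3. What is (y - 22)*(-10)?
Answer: 240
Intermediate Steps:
y = -2 (y = -2*3/3 = -1/3*6 = -2)
(y - 22)*(-10) = (-2 - 22)*(-10) = -24*(-10) = 240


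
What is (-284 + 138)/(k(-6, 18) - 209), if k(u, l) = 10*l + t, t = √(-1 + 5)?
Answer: 146/27 ≈ 5.4074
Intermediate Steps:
t = 2 (t = √4 = 2)
k(u, l) = 2 + 10*l (k(u, l) = 10*l + 2 = 2 + 10*l)
(-284 + 138)/(k(-6, 18) - 209) = (-284 + 138)/((2 + 10*18) - 209) = -146/((2 + 180) - 209) = -146/(182 - 209) = -146/(-27) = -146*(-1/27) = 146/27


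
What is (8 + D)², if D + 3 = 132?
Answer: 18769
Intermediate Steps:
D = 129 (D = -3 + 132 = 129)
(8 + D)² = (8 + 129)² = 137² = 18769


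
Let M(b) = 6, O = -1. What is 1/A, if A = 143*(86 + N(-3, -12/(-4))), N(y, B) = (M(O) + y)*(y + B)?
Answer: 1/12298 ≈ 8.1314e-5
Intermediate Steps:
N(y, B) = (6 + y)*(B + y) (N(y, B) = (6 + y)*(y + B) = (6 + y)*(B + y))
A = 12298 (A = 143*(86 + ((-3)**2 + 6*(-12/(-4)) + 6*(-3) - 12/(-4)*(-3))) = 143*(86 + (9 + 6*(-12*(-1/4)) - 18 - 12*(-1/4)*(-3))) = 143*(86 + (9 + 6*3 - 18 + 3*(-3))) = 143*(86 + (9 + 18 - 18 - 9)) = 143*(86 + 0) = 143*86 = 12298)
1/A = 1/12298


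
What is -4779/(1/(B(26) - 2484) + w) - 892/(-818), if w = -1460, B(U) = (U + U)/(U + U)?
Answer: 6470129839/1482699029 ≈ 4.3638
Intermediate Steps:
B(U) = 1 (B(U) = (2*U)/((2*U)) = (2*U)*(1/(2*U)) = 1)
-4779/(1/(B(26) - 2484) + w) - 892/(-818) = -4779/(1/(1 - 2484) - 1460) - 892/(-818) = -4779/(1/(-2483) - 1460) - 892*(-1/818) = -4779/(-1/2483 - 1460) + 446/409 = -4779/(-3625181/2483) + 446/409 = -4779*(-2483/3625181) + 446/409 = 11866257/3625181 + 446/409 = 6470129839/1482699029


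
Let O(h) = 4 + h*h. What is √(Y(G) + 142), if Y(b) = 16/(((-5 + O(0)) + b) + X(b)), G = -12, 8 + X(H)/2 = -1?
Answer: √135966/31 ≈ 11.895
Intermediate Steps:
X(H) = -18 (X(H) = -16 + 2*(-1) = -16 - 2 = -18)
O(h) = 4 + h²
Y(b) = 16/(-19 + b) (Y(b) = 16/(((-5 + (4 + 0²)) + b) - 18) = 16/(((-5 + (4 + 0)) + b) - 18) = 16/(((-5 + 4) + b) - 18) = 16/((-1 + b) - 18) = 16/(-19 + b))
√(Y(G) + 142) = √(16/(-19 - 12) + 142) = √(16/(-31) + 142) = √(16*(-1/31) + 142) = √(-16/31 + 142) = √(4386/31) = √135966/31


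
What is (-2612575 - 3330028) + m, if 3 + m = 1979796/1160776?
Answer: -1724508110615/290194 ≈ -5.9426e+6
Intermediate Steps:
m = -375633/290194 (m = -3 + 1979796/1160776 = -3 + 1979796*(1/1160776) = -3 + 494949/290194 = -375633/290194 ≈ -1.2944)
(-2612575 - 3330028) + m = (-2612575 - 3330028) - 375633/290194 = -5942603 - 375633/290194 = -1724508110615/290194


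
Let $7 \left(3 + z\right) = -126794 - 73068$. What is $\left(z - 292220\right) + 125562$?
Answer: $- \frac{1366489}{7} \approx -1.9521 \cdot 10^{5}$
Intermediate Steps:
$z = - \frac{199883}{7}$ ($z = -3 + \frac{-126794 - 73068}{7} = -3 + \frac{1}{7} \left(-199862\right) = -3 - \frac{199862}{7} = - \frac{199883}{7} \approx -28555.0$)
$\left(z - 292220\right) + 125562 = \left(- \frac{199883}{7} - 292220\right) + 125562 = - \frac{2245423}{7} + 125562 = - \frac{1366489}{7}$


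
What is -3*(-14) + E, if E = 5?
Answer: 47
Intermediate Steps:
-3*(-14) + E = -3*(-14) + 5 = 42 + 5 = 47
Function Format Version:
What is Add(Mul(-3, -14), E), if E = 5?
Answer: 47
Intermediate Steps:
Add(Mul(-3, -14), E) = Add(Mul(-3, -14), 5) = Add(42, 5) = 47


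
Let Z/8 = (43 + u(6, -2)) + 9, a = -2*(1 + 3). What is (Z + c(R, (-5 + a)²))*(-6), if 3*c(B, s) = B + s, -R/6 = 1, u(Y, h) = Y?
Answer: -3110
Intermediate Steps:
a = -8 (a = -2*4 = -8)
R = -6 (R = -6*1 = -6)
c(B, s) = B/3 + s/3 (c(B, s) = (B + s)/3 = B/3 + s/3)
Z = 464 (Z = 8*((43 + 6) + 9) = 8*(49 + 9) = 8*58 = 464)
(Z + c(R, (-5 + a)²))*(-6) = (464 + ((⅓)*(-6) + (-5 - 8)²/3))*(-6) = (464 + (-2 + (⅓)*(-13)²))*(-6) = (464 + (-2 + (⅓)*169))*(-6) = (464 + (-2 + 169/3))*(-6) = (464 + 163/3)*(-6) = (1555/3)*(-6) = -3110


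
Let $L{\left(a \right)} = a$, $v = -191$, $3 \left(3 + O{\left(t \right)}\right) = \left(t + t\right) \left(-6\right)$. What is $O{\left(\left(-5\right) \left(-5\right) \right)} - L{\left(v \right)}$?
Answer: $88$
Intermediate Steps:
$O{\left(t \right)} = -3 - 4 t$ ($O{\left(t \right)} = -3 + \frac{\left(t + t\right) \left(-6\right)}{3} = -3 + \frac{2 t \left(-6\right)}{3} = -3 + \frac{\left(-12\right) t}{3} = -3 - 4 t$)
$O{\left(\left(-5\right) \left(-5\right) \right)} - L{\left(v \right)} = \left(-3 - 4 \left(\left(-5\right) \left(-5\right)\right)\right) - -191 = \left(-3 - 100\right) + 191 = -103 + 191 = 88$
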